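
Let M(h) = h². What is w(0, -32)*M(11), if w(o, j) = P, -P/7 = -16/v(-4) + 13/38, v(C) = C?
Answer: -139755/38 ≈ -3677.8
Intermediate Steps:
P = -1155/38 (P = -7*(-16/(-4) + 13/38) = -7*(-16*(-¼) + 13*(1/38)) = -7*(4 + 13/38) = -7*165/38 = -1155/38 ≈ -30.395)
w(o, j) = -1155/38
w(0, -32)*M(11) = -1155/38*11² = -1155/38*121 = -139755/38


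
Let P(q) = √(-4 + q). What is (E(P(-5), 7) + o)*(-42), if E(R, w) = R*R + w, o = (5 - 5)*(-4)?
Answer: 84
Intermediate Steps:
o = 0 (o = 0*(-4) = 0)
E(R, w) = w + R² (E(R, w) = R² + w = w + R²)
(E(P(-5), 7) + o)*(-42) = ((7 + (√(-4 - 5))²) + 0)*(-42) = ((7 + (√(-9))²) + 0)*(-42) = ((7 + (3*I)²) + 0)*(-42) = ((7 - 9) + 0)*(-42) = (-2 + 0)*(-42) = -2*(-42) = 84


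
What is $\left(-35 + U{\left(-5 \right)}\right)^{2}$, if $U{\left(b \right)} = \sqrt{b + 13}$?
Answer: $1233 - 140 \sqrt{2} \approx 1035.0$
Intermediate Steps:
$U{\left(b \right)} = \sqrt{13 + b}$
$\left(-35 + U{\left(-5 \right)}\right)^{2} = \left(-35 + \sqrt{13 - 5}\right)^{2} = \left(-35 + \sqrt{8}\right)^{2} = \left(-35 + 2 \sqrt{2}\right)^{2}$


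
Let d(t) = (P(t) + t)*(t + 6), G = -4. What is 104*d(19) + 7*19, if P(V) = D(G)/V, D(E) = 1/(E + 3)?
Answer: 938527/19 ≈ 49396.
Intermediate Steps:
D(E) = 1/(3 + E)
P(V) = -1/V (P(V) = 1/((3 - 4)*V) = 1/((-1)*V) = -1/V)
d(t) = (6 + t)*(t - 1/t) (d(t) = (-1/t + t)*(t + 6) = (t - 1/t)*(6 + t) = (6 + t)*(t - 1/t))
104*d(19) + 7*19 = 104*(-1 + 19² - 6/19 + 6*19) + 7*19 = 104*(-1 + 361 - 6*1/19 + 114) + 133 = 104*(-1 + 361 - 6/19 + 114) + 133 = 104*(9000/19) + 133 = 936000/19 + 133 = 938527/19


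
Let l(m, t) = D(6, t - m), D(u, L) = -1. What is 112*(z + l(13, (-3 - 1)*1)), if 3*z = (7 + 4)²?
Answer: 13216/3 ≈ 4405.3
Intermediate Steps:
l(m, t) = -1
z = 121/3 (z = (7 + 4)²/3 = (⅓)*11² = (⅓)*121 = 121/3 ≈ 40.333)
112*(z + l(13, (-3 - 1)*1)) = 112*(121/3 - 1) = 112*(118/3) = 13216/3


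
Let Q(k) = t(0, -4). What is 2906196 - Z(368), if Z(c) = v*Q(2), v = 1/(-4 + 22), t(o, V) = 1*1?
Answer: 52311527/18 ≈ 2.9062e+6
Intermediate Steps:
t(o, V) = 1
Q(k) = 1
v = 1/18 ≈ 0.055556
Z(c) = 1/18 (Z(c) = (1/18)*1 = 1/18)
2906196 - Z(368) = 2906196 - 1*1/18 = 2906196 - 1/18 = 52311527/18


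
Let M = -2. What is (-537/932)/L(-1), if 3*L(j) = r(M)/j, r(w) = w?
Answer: -1611/1864 ≈ -0.86427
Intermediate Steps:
L(j) = -2/(3*j) (L(j) = (-2/j)/3 = -2/(3*j))
(-537/932)/L(-1) = (-537/932)/((-2/3/(-1))) = (-537*1/932)/((-2/3*(-1))) = -537/(932*2/3) = -537/932*3/2 = -1611/1864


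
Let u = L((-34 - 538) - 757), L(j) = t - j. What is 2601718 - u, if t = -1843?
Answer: 2602232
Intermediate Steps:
L(j) = -1843 - j
u = -514 (u = -1843 - ((-34 - 538) - 757) = -1843 - (-572 - 757) = -1843 - 1*(-1329) = -1843 + 1329 = -514)
2601718 - u = 2601718 - 1*(-514) = 2601718 + 514 = 2602232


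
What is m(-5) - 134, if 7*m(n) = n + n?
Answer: -948/7 ≈ -135.43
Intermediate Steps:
m(n) = 2*n/7 (m(n) = (n + n)/7 = (2*n)/7 = 2*n/7)
m(-5) - 134 = (2/7)*(-5) - 134 = -10/7 - 134 = -948/7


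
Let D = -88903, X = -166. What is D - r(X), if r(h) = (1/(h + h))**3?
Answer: -3253349098303/36594368 ≈ -88903.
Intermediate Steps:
r(h) = 1/(8*h**3) (r(h) = (1/(2*h))**3 = 1/(8*h**3))
D - r(X) = -88903 - 1/(8*(-166)**3) = -88903 - (-1)/(8*4574296) = -88903 - 1*(-1/36594368) = -88903 + 1/36594368 = -3253349098303/36594368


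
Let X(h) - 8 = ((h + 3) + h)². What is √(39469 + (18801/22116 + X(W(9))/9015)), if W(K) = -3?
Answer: √43582046701976331105/33229290 ≈ 198.67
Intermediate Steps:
X(h) = 8 + (3 + 2*h)² (X(h) = 8 + ((h + 3) + h)² = 8 + ((3 + h) + h)² = 8 + (3 + 2*h)²)
√(39469 + (18801/22116 + X(W(9))/9015)) = √(39469 + (18801/22116 + (8 + (3 + 2*(-3))²)/9015)) = √(39469 + (18801*(1/22116) + (8 + (3 - 6)²)*(1/9015))) = √(39469 + (6267/7372 + (8 + (-3)²)*(1/9015))) = √(39469 + (6267/7372 + (8 + 9)*(1/9015))) = √(39469 + (6267/7372 + 17*(1/9015))) = √(39469 + (6267/7372 + 17/9015)) = √(39469 + 56622329/66458580) = √(2623110316349/66458580) = √43582046701976331105/33229290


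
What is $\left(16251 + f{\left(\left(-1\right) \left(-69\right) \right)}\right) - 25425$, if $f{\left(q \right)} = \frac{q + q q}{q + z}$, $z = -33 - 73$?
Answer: $- \frac{344268}{37} \approx -9304.5$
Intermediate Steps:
$z = -106$
$f{\left(q \right)} = \frac{q + q^{2}}{-106 + q}$ ($f{\left(q \right)} = \frac{q + q q}{q - 106} = \frac{q + q^{2}}{-106 + q}$)
$\left(16251 + f{\left(\left(-1\right) \left(-69\right) \right)}\right) - 25425 = \left(16251 + \frac{\left(-1\right) \left(-69\right) \left(1 - -69\right)}{-106 - -69}\right) - 25425 = \left(16251 + \frac{69 \left(1 + 69\right)}{-106 + 69}\right) - 25425 = \left(16251 + 69 \frac{1}{-37} \cdot 70\right) - 25425 = \left(16251 + 69 \left(- \frac{1}{37}\right) 70\right) - 25425 = \left(16251 - \frac{4830}{37}\right) - 25425 = \frac{596457}{37} - 25425 = - \frac{344268}{37}$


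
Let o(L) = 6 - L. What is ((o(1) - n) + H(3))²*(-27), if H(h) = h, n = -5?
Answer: -4563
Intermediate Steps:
((o(1) - n) + H(3))²*(-27) = (((6 - 1*1) - 1*(-5)) + 3)²*(-27) = (((6 - 1) + 5) + 3)²*(-27) = ((5 + 5) + 3)²*(-27) = (10 + 3)²*(-27) = 13²*(-27) = 169*(-27) = -4563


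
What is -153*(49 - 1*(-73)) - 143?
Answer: -18809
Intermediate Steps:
-153*(49 - 1*(-73)) - 143 = -153*(49 + 73) - 143 = -153*122 - 143 = -18666 - 143 = -18809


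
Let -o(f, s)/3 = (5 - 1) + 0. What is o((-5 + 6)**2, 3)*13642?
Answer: -163704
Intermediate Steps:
o(f, s) = -12 (o(f, s) = -3*((5 - 1) + 0) = -3*(4 + 0) = -3*4 = -12)
o((-5 + 6)**2, 3)*13642 = -12*13642 = -163704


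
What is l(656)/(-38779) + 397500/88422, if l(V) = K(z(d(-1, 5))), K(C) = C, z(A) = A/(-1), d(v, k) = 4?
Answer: 2569167698/571486123 ≈ 4.4956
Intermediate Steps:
z(A) = -A (z(A) = A*(-1) = -A)
l(V) = -4 (l(V) = -1*4 = -4)
l(656)/(-38779) + 397500/88422 = -4/(-38779) + 397500/88422 = -4*(-1/38779) + 397500*(1/88422) = 4/38779 + 66250/14737 = 2569167698/571486123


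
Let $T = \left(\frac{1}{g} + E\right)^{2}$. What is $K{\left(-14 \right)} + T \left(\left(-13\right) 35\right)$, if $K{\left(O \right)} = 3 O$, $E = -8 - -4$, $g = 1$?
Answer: $-4137$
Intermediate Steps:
$E = -4$ ($E = -8 + 4 = -4$)
$T = 9$ ($T = \left(1^{-1} - 4\right)^{2} = \left(1 - 4\right)^{2} = \left(-3\right)^{2} = 9$)
$K{\left(-14 \right)} + T \left(\left(-13\right) 35\right) = 3 \left(-14\right) + 9 \left(\left(-13\right) 35\right) = -42 + 9 \left(-455\right) = -42 - 4095 = -4137$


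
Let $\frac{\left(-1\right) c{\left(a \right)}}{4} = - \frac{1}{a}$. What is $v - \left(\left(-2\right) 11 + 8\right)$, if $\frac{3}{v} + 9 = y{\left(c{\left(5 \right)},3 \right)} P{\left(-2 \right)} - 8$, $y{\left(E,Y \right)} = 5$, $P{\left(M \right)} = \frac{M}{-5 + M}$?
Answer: $\frac{1505}{109} \approx 13.807$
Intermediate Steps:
$c{\left(a \right)} = \frac{4}{a}$ ($c{\left(a \right)} = - 4 \left(- \frac{1}{a}\right) = \frac{4}{a}$)
$v = - \frac{21}{109}$ ($v = \frac{3}{-9 - \left(8 - 5 \left(- \frac{2}{-5 - 2}\right)\right)} = \frac{3}{-9 - \left(8 - 5 \left(- \frac{2}{-7}\right)\right)} = \frac{3}{-9 - \left(8 - 5 \left(\left(-2\right) \left(- \frac{1}{7}\right)\right)\right)} = \frac{3}{-9 + \left(5 \cdot \frac{2}{7} - 8\right)} = \frac{3}{-9 + \left(\frac{10}{7} - 8\right)} = \frac{3}{-9 - \frac{46}{7}} = \frac{3}{- \frac{109}{7}} = 3 \left(- \frac{7}{109}\right) = - \frac{21}{109} \approx -0.19266$)
$v - \left(\left(-2\right) 11 + 8\right) = - \frac{21}{109} - \left(\left(-2\right) 11 + 8\right) = - \frac{21}{109} - \left(-22 + 8\right) = - \frac{21}{109} - -14 = - \frac{21}{109} + 14 = \frac{1505}{109}$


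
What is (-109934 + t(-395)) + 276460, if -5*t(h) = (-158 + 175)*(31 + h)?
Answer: 838818/5 ≈ 1.6776e+5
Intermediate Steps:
t(h) = -527/5 - 17*h/5 (t(h) = -(-158 + 175)*(31 + h)/5 = -17*(31 + h)/5 = -(527 + 17*h)/5 = -527/5 - 17*h/5)
(-109934 + t(-395)) + 276460 = (-109934 + (-527/5 - 17/5*(-395))) + 276460 = (-109934 + (-527/5 + 1343)) + 276460 = (-109934 + 6188/5) + 276460 = -543482/5 + 276460 = 838818/5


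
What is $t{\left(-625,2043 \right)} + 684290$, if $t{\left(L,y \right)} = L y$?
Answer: $-592585$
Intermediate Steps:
$t{\left(-625,2043 \right)} + 684290 = \left(-625\right) 2043 + 684290 = -1276875 + 684290 = -592585$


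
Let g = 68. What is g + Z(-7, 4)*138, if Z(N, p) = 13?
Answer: 1862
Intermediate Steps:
g + Z(-7, 4)*138 = 68 + 13*138 = 68 + 1794 = 1862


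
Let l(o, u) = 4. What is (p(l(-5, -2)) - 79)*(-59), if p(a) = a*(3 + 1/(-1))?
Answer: 4189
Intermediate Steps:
p(a) = 2*a (p(a) = a*(3 + 1*(-1)) = a*(3 - 1) = a*2 = 2*a)
(p(l(-5, -2)) - 79)*(-59) = (2*4 - 79)*(-59) = (8 - 79)*(-59) = -71*(-59) = 4189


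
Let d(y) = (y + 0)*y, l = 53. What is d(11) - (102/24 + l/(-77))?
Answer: 36171/308 ≈ 117.44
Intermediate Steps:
d(y) = y² (d(y) = y*y = y²)
d(11) - (102/24 + l/(-77)) = 11² - (102/24 + 53/(-77)) = 121 - (102*(1/24) + 53*(-1/77)) = 121 - (17/4 - 53/77) = 121 - 1*1097/308 = 121 - 1097/308 = 36171/308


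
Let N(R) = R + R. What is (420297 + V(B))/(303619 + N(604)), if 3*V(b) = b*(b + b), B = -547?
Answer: 1859309/914481 ≈ 2.0332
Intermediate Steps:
V(b) = 2*b**2/3 (V(b) = (b*(b + b))/3 = (b*(2*b))/3 = (2*b**2)/3 = 2*b**2/3)
N(R) = 2*R
(420297 + V(B))/(303619 + N(604)) = (420297 + (2/3)*(-547)**2)/(303619 + 2*604) = (420297 + (2/3)*299209)/(303619 + 1208) = (420297 + 598418/3)/304827 = (1859309/3)*(1/304827) = 1859309/914481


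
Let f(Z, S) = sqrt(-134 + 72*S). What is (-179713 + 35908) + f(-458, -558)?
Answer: -143805 + I*sqrt(40310) ≈ -1.4381e+5 + 200.77*I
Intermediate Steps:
(-179713 + 35908) + f(-458, -558) = (-179713 + 35908) + sqrt(-134 + 72*(-558)) = -143805 + sqrt(-134 - 40176) = -143805 + sqrt(-40310) = -143805 + I*sqrt(40310)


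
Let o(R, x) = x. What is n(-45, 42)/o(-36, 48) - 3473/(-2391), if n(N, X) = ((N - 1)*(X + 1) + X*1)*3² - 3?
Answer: -13833751/38256 ≈ -361.61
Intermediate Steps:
n(N, X) = -3 + 9*X + 9*(1 + X)*(-1 + N) (n(N, X) = ((-1 + N)*(1 + X) + X)*9 - 3 = ((1 + X)*(-1 + N) + X)*9 - 3 = (X + (1 + X)*(-1 + N))*9 - 3 = (9*X + 9*(1 + X)*(-1 + N)) - 3 = -3 + 9*X + 9*(1 + X)*(-1 + N))
n(-45, 42)/o(-36, 48) - 3473/(-2391) = (-12 + 9*(-45) + 9*(-45)*42)/48 - 3473/(-2391) = (-12 - 405 - 17010)*(1/48) - 3473*(-1/2391) = -17427*1/48 + 3473/2391 = -5809/16 + 3473/2391 = -13833751/38256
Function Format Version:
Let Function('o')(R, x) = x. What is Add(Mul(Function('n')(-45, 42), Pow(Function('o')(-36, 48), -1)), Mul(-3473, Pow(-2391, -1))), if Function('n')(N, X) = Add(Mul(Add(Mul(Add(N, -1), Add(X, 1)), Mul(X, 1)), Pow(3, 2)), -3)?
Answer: Rational(-13833751, 38256) ≈ -361.61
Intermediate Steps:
Function('n')(N, X) = Add(-3, Mul(9, X), Mul(9, Add(1, X), Add(-1, N))) (Function('n')(N, X) = Add(Mul(Add(Mul(Add(-1, N), Add(1, X)), X), 9), -3) = Add(Mul(Add(Mul(Add(1, X), Add(-1, N)), X), 9), -3) = Add(Mul(Add(X, Mul(Add(1, X), Add(-1, N))), 9), -3) = Add(Add(Mul(9, X), Mul(9, Add(1, X), Add(-1, N))), -3) = Add(-3, Mul(9, X), Mul(9, Add(1, X), Add(-1, N))))
Add(Mul(Function('n')(-45, 42), Pow(Function('o')(-36, 48), -1)), Mul(-3473, Pow(-2391, -1))) = Add(Mul(Add(-12, Mul(9, -45), Mul(9, -45, 42)), Pow(48, -1)), Mul(-3473, Pow(-2391, -1))) = Add(Mul(Add(-12, -405, -17010), Rational(1, 48)), Mul(-3473, Rational(-1, 2391))) = Add(Mul(-17427, Rational(1, 48)), Rational(3473, 2391)) = Add(Rational(-5809, 16), Rational(3473, 2391)) = Rational(-13833751, 38256)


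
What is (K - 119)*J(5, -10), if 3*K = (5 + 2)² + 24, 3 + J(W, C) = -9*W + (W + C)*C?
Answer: -568/3 ≈ -189.33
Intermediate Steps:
J(W, C) = -3 - 9*W + C*(C + W) (J(W, C) = -3 + (-9*W + (W + C)*C) = -3 + (-9*W + (C + W)*C) = -3 + (-9*W + C*(C + W)) = -3 - 9*W + C*(C + W))
K = 73/3 (K = ((5 + 2)² + 24)/3 = (7² + 24)/3 = (49 + 24)/3 = (⅓)*73 = 73/3 ≈ 24.333)
(K - 119)*J(5, -10) = (73/3 - 119)*(-3 + (-10)² - 9*5 - 10*5) = -284*(-3 + 100 - 45 - 50)/3 = -284/3*2 = -568/3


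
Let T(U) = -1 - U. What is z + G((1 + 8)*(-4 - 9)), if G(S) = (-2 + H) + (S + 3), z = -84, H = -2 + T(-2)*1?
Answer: -201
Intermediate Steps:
H = -1 (H = -2 + (-1 - 1*(-2))*1 = -2 + (-1 + 2)*1 = -2 + 1*1 = -2 + 1 = -1)
G(S) = S (G(S) = (-2 - 1) + (S + 3) = -3 + (3 + S) = S)
z + G((1 + 8)*(-4 - 9)) = -84 + (1 + 8)*(-4 - 9) = -84 + 9*(-13) = -84 - 117 = -201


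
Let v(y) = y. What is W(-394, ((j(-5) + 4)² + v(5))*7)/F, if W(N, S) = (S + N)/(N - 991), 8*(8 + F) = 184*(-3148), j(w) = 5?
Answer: 52/25072655 ≈ 2.0740e-6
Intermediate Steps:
F = -72412 (F = -8 + (184*(-3148))/8 = -8 + (⅛)*(-579232) = -8 - 72404 = -72412)
W(N, S) = (N + S)/(-991 + N)
W(-394, ((j(-5) + 4)² + v(5))*7)/F = ((-394 + ((5 + 4)² + 5)*7)/(-991 - 394))/(-72412) = ((-394 + (9² + 5)*7)/(-1385))*(-1/72412) = -(-394 + (81 + 5)*7)/1385*(-1/72412) = -(-394 + 86*7)/1385*(-1/72412) = -(-394 + 602)/1385*(-1/72412) = -1/1385*208*(-1/72412) = -208/1385*(-1/72412) = 52/25072655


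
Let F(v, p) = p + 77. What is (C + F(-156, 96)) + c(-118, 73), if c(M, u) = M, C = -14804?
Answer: -14749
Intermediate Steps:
F(v, p) = 77 + p
(C + F(-156, 96)) + c(-118, 73) = (-14804 + (77 + 96)) - 118 = (-14804 + 173) - 118 = -14631 - 118 = -14749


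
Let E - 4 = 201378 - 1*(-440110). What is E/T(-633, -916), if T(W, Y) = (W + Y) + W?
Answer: -320746/1091 ≈ -293.99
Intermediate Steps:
T(W, Y) = Y + 2*W
E = 641492 (E = 4 + (201378 - 1*(-440110)) = 4 + (201378 + 440110) = 4 + 641488 = 641492)
E/T(-633, -916) = 641492/(-916 + 2*(-633)) = 641492/(-916 - 1266) = 641492/(-2182) = 641492*(-1/2182) = -320746/1091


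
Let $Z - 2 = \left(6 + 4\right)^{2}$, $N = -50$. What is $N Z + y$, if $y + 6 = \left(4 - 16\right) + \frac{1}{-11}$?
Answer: $- \frac{56299}{11} \approx -5118.1$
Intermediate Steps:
$Z = 102$ ($Z = 2 + \left(6 + 4\right)^{2} = 2 + 10^{2} = 2 + 100 = 102$)
$y = - \frac{199}{11}$ ($y = -6 + \left(\left(4 - 16\right) + \frac{1}{-11}\right) = -6 - \frac{133}{11} = - \frac{199}{11} \approx -18.091$)
$N Z + y = \left(-50\right) 102 - \frac{199}{11} = -5100 - \frac{199}{11} = - \frac{56299}{11}$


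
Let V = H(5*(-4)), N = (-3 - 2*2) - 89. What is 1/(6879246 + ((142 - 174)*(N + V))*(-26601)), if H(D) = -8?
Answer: -1/81648882 ≈ -1.2248e-8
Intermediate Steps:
N = -96 (N = (-3 - 4) - 89 = -7 - 89 = -96)
V = -8
1/(6879246 + ((142 - 174)*(N + V))*(-26601)) = 1/(6879246 + ((142 - 174)*(-96 - 8))*(-26601)) = 1/(6879246 - 32*(-104)*(-26601)) = 1/(6879246 + 3328*(-26601)) = 1/(6879246 - 88528128) = 1/(-81648882) = -1/81648882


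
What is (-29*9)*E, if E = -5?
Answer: 1305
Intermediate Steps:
(-29*9)*E = -29*9*(-5) = -261*(-5) = 1305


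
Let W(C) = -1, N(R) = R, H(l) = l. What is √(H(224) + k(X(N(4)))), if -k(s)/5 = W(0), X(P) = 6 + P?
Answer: √229 ≈ 15.133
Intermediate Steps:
k(s) = 5 (k(s) = -5*(-1) = 5)
√(H(224) + k(X(N(4)))) = √(224 + 5) = √229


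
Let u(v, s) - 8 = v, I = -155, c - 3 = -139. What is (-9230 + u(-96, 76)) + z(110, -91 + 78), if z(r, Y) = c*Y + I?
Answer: -7705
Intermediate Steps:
c = -136 (c = 3 - 139 = -136)
u(v, s) = 8 + v
z(r, Y) = -155 - 136*Y (z(r, Y) = -136*Y - 155 = -155 - 136*Y)
(-9230 + u(-96, 76)) + z(110, -91 + 78) = (-9230 + (8 - 96)) + (-155 - 136*(-91 + 78)) = (-9230 - 88) + (-155 - 136*(-13)) = -9318 + (-155 + 1768) = -9318 + 1613 = -7705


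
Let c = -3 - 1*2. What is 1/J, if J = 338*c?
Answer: -1/1690 ≈ -0.00059172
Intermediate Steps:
c = -5 (c = -3 - 2 = -5)
J = -1690 (J = 338*(-5) = -1690)
1/J = 1/(-1690) = -1/1690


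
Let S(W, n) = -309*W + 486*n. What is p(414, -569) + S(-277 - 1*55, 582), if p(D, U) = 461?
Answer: 385901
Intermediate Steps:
p(414, -569) + S(-277 - 1*55, 582) = 461 + (-309*(-277 - 1*55) + 486*582) = 461 + (-309*(-277 - 55) + 282852) = 461 + (-309*(-332) + 282852) = 461 + (102588 + 282852) = 461 + 385440 = 385901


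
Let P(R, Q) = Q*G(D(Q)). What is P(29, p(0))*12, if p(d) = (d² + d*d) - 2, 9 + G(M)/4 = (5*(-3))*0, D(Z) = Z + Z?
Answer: 864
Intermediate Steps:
D(Z) = 2*Z
G(M) = -36 (G(M) = -36 + 4*((5*(-3))*0) = -36 + 4*(-15*0) = -36 + 4*0 = -36 + 0 = -36)
p(d) = -2 + 2*d² (p(d) = (d² + d²) - 2 = 2*d² - 2 = -2 + 2*d²)
P(R, Q) = -36*Q (P(R, Q) = Q*(-36) = -36*Q)
P(29, p(0))*12 = -36*(-2 + 2*0²)*12 = -36*(-2 + 2*0)*12 = -36*(-2 + 0)*12 = -36*(-2)*12 = 72*12 = 864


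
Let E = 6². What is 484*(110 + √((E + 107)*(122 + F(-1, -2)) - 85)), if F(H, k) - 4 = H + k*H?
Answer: 53240 + 968*√4519 ≈ 1.1831e+5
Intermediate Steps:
F(H, k) = 4 + H + H*k (F(H, k) = 4 + (H + k*H) = 4 + (H + H*k) = 4 + H + H*k)
E = 36
484*(110 + √((E + 107)*(122 + F(-1, -2)) - 85)) = 484*(110 + √((36 + 107)*(122 + (4 - 1 - 1*(-2))) - 85)) = 484*(110 + √(143*(122 + (4 - 1 + 2)) - 85)) = 484*(110 + √(143*(122 + 5) - 85)) = 484*(110 + √(143*127 - 85)) = 484*(110 + √(18161 - 85)) = 484*(110 + √18076) = 484*(110 + 2*√4519) = 53240 + 968*√4519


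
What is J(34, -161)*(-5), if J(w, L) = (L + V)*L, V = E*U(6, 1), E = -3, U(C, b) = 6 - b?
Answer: -141680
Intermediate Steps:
V = -15 (V = -3*(6 - 1*1) = -3*(6 - 1) = -3*5 = -15)
J(w, L) = L*(-15 + L) (J(w, L) = (L - 15)*L = (-15 + L)*L = L*(-15 + L))
J(34, -161)*(-5) = -161*(-15 - 161)*(-5) = -161*(-176)*(-5) = 28336*(-5) = -141680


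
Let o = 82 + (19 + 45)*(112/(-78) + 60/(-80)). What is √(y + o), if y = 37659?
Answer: √57191277/39 ≈ 193.91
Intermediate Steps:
o = -2258/39 (o = 82 + 64*(112*(-1/78) + 60*(-1/80)) = 82 + 64*(-56/39 - ¾) = 82 + 64*(-341/156) = 82 - 5456/39 = -2258/39 ≈ -57.897)
√(y + o) = √(37659 - 2258/39) = √(1466443/39) = √57191277/39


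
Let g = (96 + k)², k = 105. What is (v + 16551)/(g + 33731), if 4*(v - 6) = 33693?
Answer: 99921/296528 ≈ 0.33697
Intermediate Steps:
v = 33717/4 (v = 6 + (¼)*33693 = 6 + 33693/4 = 33717/4 ≈ 8429.3)
g = 40401 (g = (96 + 105)² = 201² = 40401)
(v + 16551)/(g + 33731) = (33717/4 + 16551)/(40401 + 33731) = (99921/4)/74132 = (99921/4)*(1/74132) = 99921/296528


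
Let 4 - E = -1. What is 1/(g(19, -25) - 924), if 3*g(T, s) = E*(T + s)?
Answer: -1/934 ≈ -0.0010707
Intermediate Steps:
E = 5 (E = 4 - 1*(-1) = 4 + 1 = 5)
g(T, s) = 5*T/3 + 5*s/3 (g(T, s) = (5*(T + s))/3 = (5*T + 5*s)/3 = 5*T/3 + 5*s/3)
1/(g(19, -25) - 924) = 1/(((5/3)*19 + (5/3)*(-25)) - 924) = 1/((95/3 - 125/3) - 924) = 1/(-10 - 924) = 1/(-934) = -1/934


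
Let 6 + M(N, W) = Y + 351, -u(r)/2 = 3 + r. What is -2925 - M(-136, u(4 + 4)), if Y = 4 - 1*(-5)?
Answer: -3279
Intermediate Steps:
Y = 9 (Y = 4 + 5 = 9)
u(r) = -6 - 2*r (u(r) = -2*(3 + r) = -6 - 2*r)
M(N, W) = 354 (M(N, W) = -6 + (9 + 351) = -6 + 360 = 354)
-2925 - M(-136, u(4 + 4)) = -2925 - 1*354 = -2925 - 354 = -3279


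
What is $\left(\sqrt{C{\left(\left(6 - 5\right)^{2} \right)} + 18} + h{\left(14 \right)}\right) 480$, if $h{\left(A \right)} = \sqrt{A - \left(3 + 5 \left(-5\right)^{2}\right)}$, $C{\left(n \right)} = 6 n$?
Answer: $960 \sqrt{6} + 480 i \sqrt{114} \approx 2351.5 + 5125.0 i$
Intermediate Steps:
$h{\left(A \right)} = \sqrt{-128 + A}$ ($h{\left(A \right)} = \sqrt{A - 128} = \sqrt{-128 + A}$)
$\left(\sqrt{C{\left(\left(6 - 5\right)^{2} \right)} + 18} + h{\left(14 \right)}\right) 480 = \left(\sqrt{6 \left(6 - 5\right)^{2} + 18} + \sqrt{-128 + 14}\right) 480 = \left(\sqrt{6 \cdot 1^{2} + 18} + \sqrt{-114}\right) 480 = \left(\sqrt{6 \cdot 1 + 18} + i \sqrt{114}\right) 480 = \left(\sqrt{6 + 18} + i \sqrt{114}\right) 480 = \left(\sqrt{24} + i \sqrt{114}\right) 480 = \left(2 \sqrt{6} + i \sqrt{114}\right) 480 = 960 \sqrt{6} + 480 i \sqrt{114}$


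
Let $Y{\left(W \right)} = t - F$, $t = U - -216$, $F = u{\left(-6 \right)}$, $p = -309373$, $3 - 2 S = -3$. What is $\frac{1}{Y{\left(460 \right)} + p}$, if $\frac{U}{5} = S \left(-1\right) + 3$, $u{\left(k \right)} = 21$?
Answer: $- \frac{1}{309178} \approx -3.2344 \cdot 10^{-6}$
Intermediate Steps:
$S = 3$ ($S = \frac{3}{2} - - \frac{3}{2} = \frac{3}{2} + \frac{3}{2} = 3$)
$F = 21$
$U = 0$ ($U = 5 \left(3 \left(-1\right) + 3\right) = 5 \left(-3 + 3\right) = 5 \cdot 0 = 0$)
$t = 216$ ($t = 0 - -216 = 0 + 216 = 216$)
$Y{\left(W \right)} = 195$ ($Y{\left(W \right)} = 216 - 21 = 195$)
$\frac{1}{Y{\left(460 \right)} + p} = \frac{1}{195 - 309373} = \frac{1}{-309178} = - \frac{1}{309178}$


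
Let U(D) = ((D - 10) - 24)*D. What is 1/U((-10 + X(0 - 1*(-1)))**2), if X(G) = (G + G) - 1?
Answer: 1/3807 ≈ 0.00026267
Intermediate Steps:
X(G) = -1 + 2*G (X(G) = 2*G - 1 = -1 + 2*G)
U(D) = D*(-34 + D) (U(D) = ((-10 + D) - 24)*D = (-34 + D)*D = D*(-34 + D))
1/U((-10 + X(0 - 1*(-1)))**2) = 1/((-10 + (-1 + 2*(0 - 1*(-1))))**2*(-34 + (-10 + (-1 + 2*(0 - 1*(-1))))**2)) = 1/((-10 + (-1 + 2*(0 + 1)))**2*(-34 + (-10 + (-1 + 2*(0 + 1)))**2)) = 1/((-10 + (-1 + 2*1))**2*(-34 + (-10 + (-1 + 2*1))**2)) = 1/((-10 + (-1 + 2))**2*(-34 + (-10 + (-1 + 2))**2)) = 1/((-10 + 1)**2*(-34 + (-10 + 1)**2)) = 1/((-9)**2*(-34 + (-9)**2)) = 1/(81*(-34 + 81)) = 1/(81*47) = 1/3807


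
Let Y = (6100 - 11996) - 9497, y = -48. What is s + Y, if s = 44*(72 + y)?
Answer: -14337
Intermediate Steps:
s = 1056 (s = 44*(72 - 48) = 44*24 = 1056)
Y = -15393 (Y = -5896 - 9497 = -15393)
s + Y = 1056 - 15393 = -14337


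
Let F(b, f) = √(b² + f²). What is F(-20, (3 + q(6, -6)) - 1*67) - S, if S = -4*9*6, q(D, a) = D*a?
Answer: 216 + 20*√26 ≈ 317.98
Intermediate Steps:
S = -216 (S = -36*6 = -216)
F(-20, (3 + q(6, -6)) - 1*67) - S = √((-20)² + ((3 + 6*(-6)) - 1*67)²) - 1*(-216) = √(400 + ((3 - 36) - 67)²) + 216 = √(400 + (-33 - 67)²) + 216 = √(400 + (-100)²) + 216 = √(400 + 10000) + 216 = √10400 + 216 = 20*√26 + 216 = 216 + 20*√26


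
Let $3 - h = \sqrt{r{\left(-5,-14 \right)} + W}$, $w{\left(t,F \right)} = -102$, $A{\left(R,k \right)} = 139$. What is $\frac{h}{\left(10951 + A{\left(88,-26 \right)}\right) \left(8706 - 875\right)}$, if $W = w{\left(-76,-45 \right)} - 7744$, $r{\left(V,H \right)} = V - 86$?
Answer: $\frac{3}{86845790} - \frac{i \sqrt{7937}}{86845790} \approx 3.4544 \cdot 10^{-8} - 1.0258 \cdot 10^{-6} i$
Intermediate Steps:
$r{\left(V,H \right)} = -86 + V$ ($r{\left(V,H \right)} = V - 86 = -86 + V$)
$W = -7846$ ($W = -102 - 7744 = -7846$)
$h = 3 - i \sqrt{7937}$ ($h = 3 - \sqrt{\left(-86 - 5\right) - 7846} = 3 - \sqrt{-91 - 7846} = 3 - \sqrt{-7937} = 3 - i \sqrt{7937} \approx 3.0 - 89.09 i$)
$\frac{h}{\left(10951 + A{\left(88,-26 \right)}\right) \left(8706 - 875\right)} = \frac{3 - i \sqrt{7937}}{\left(10951 + 139\right) \left(8706 - 875\right)} = \frac{3 - i \sqrt{7937}}{11090 \cdot 7831} = \frac{3 - i \sqrt{7937}}{86845790} = \left(3 - i \sqrt{7937}\right) \frac{1}{86845790} = \frac{3}{86845790} - \frac{i \sqrt{7937}}{86845790}$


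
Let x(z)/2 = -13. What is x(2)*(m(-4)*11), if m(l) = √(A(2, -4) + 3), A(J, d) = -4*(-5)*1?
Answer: -286*√23 ≈ -1371.6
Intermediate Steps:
A(J, d) = 20 (A(J, d) = 20*1 = 20)
x(z) = -26 (x(z) = 2*(-13) = -26)
m(l) = √23 (m(l) = √(20 + 3) = √23)
x(2)*(m(-4)*11) = -26*√23*11 = -286*√23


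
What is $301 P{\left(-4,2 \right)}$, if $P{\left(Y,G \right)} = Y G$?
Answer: $-2408$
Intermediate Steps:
$P{\left(Y,G \right)} = G Y$
$301 P{\left(-4,2 \right)} = 301 \cdot 2 \left(-4\right) = 301 \left(-8\right) = -2408$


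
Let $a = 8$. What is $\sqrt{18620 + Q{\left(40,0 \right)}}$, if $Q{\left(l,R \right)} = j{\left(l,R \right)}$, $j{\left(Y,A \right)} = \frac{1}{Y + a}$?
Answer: $\frac{\sqrt{2681283}}{12} \approx 136.46$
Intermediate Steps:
$j{\left(Y,A \right)} = \frac{1}{8 + Y}$ ($j{\left(Y,A \right)} = \frac{1}{Y + 8} = \frac{1}{8 + Y}$)
$Q{\left(l,R \right)} = \frac{1}{8 + l}$
$\sqrt{18620 + Q{\left(40,0 \right)}} = \sqrt{18620 + \frac{1}{8 + 40}} = \sqrt{18620 + \frac{1}{48}} = \sqrt{\frac{893761}{48}} = \frac{\sqrt{2681283}}{12}$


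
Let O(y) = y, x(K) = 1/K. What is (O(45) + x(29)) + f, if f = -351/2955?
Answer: 1283017/28565 ≈ 44.916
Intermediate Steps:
f = -117/985 (f = -351*1/2955 = -117/985 ≈ -0.11878)
(O(45) + x(29)) + f = (45 + 1/29) - 117/985 = 1306/29 - 117/985 = 1283017/28565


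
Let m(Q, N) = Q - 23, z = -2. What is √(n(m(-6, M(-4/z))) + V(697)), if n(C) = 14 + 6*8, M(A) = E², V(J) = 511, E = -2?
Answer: √573 ≈ 23.937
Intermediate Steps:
M(A) = 4 (M(A) = (-2)² = 4)
m(Q, N) = -23 + Q
n(C) = 62 (n(C) = 14 + 48 = 62)
√(n(m(-6, M(-4/z))) + V(697)) = √(62 + 511) = √573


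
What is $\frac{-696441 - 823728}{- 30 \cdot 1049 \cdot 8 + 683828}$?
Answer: $- \frac{217167}{61724} \approx -3.5184$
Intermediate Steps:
$\frac{-696441 - 823728}{- 30 \cdot 1049 \cdot 8 + 683828} = - \frac{1520169}{\left(-30\right) 8392 + 683828} = - \frac{1520169}{-251760 + 683828} = - \frac{1520169}{432068} = \left(-1520169\right) \frac{1}{432068} = - \frac{217167}{61724}$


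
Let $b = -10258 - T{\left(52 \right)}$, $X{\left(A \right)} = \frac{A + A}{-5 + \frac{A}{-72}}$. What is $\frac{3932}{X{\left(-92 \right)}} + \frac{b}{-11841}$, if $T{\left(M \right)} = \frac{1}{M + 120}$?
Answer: $\frac{5649868397}{70264494} \approx 80.409$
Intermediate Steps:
$X{\left(A \right)} = \frac{2 A}{-5 - \frac{A}{72}}$ ($X{\left(A \right)} = \frac{2 A}{-5 + A \left(- \frac{1}{72}\right)} = \frac{2 A}{-5 - \frac{A}{72}}$)
$T{\left(M \right)} = \frac{1}{120 + M}$
$b = - \frac{1764377}{172}$ ($b = -10258 - \frac{1}{120 + 52} = -10258 - \frac{1}{172} = - \frac{1764377}{172} \approx -10258.0$)
$\frac{3932}{X{\left(-92 \right)}} + \frac{b}{-11841} = \frac{3932}{\left(-144\right) \left(-92\right) \frac{1}{360 - 92}} - \frac{1764377}{172 \left(-11841\right)} = \frac{3932}{\left(-144\right) \left(-92\right) \frac{1}{268}} - - \frac{1764377}{2036652} = \frac{3932}{\left(-144\right) \left(-92\right) \frac{1}{268}} + \frac{1764377}{2036652} = \frac{3932}{\frac{3312}{67}} + \frac{1764377}{2036652} = 3932 \cdot \frac{67}{3312} + \frac{1764377}{2036652} = \frac{65861}{828} + \frac{1764377}{2036652} = \frac{5649868397}{70264494}$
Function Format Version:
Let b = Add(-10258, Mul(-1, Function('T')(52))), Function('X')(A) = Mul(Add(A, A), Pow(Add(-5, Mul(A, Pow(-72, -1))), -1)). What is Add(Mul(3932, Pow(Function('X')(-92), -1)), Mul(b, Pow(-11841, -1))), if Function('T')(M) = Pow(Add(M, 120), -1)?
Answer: Rational(5649868397, 70264494) ≈ 80.409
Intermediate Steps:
Function('X')(A) = Mul(2, A, Pow(Add(-5, Mul(Rational(-1, 72), A)), -1)) (Function('X')(A) = Mul(Mul(2, A), Pow(Add(-5, Mul(A, Rational(-1, 72))), -1)) = Mul(Mul(2, A), Pow(Add(-5, Mul(Rational(-1, 72), A)), -1)) = Mul(2, A, Pow(Add(-5, Mul(Rational(-1, 72), A)), -1)))
Function('T')(M) = Pow(Add(120, M), -1)
b = Rational(-1764377, 172) (b = Add(-10258, Mul(-1, Pow(Add(120, 52), -1))) = Add(-10258, Mul(-1, Pow(172, -1))) = Add(-10258, Mul(-1, Rational(1, 172))) = Add(-10258, Rational(-1, 172)) = Rational(-1764377, 172) ≈ -10258.)
Add(Mul(3932, Pow(Function('X')(-92), -1)), Mul(b, Pow(-11841, -1))) = Add(Mul(3932, Pow(Mul(-144, -92, Pow(Add(360, -92), -1)), -1)), Mul(Rational(-1764377, 172), Pow(-11841, -1))) = Add(Mul(3932, Pow(Mul(-144, -92, Pow(268, -1)), -1)), Mul(Rational(-1764377, 172), Rational(-1, 11841))) = Add(Mul(3932, Pow(Mul(-144, -92, Rational(1, 268)), -1)), Rational(1764377, 2036652)) = Add(Mul(3932, Pow(Rational(3312, 67), -1)), Rational(1764377, 2036652)) = Add(Mul(3932, Rational(67, 3312)), Rational(1764377, 2036652)) = Add(Rational(65861, 828), Rational(1764377, 2036652)) = Rational(5649868397, 70264494)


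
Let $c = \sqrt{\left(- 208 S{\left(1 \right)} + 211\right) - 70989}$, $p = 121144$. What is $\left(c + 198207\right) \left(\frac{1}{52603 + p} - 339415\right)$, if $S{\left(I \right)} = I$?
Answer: $- \frac{11688730198758828}{173747} - \frac{58972338004 i \sqrt{70986}}{173747} \approx -6.7274 \cdot 10^{10} - 9.0431 \cdot 10^{7} i$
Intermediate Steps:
$c = i \sqrt{70986}$ ($c = \sqrt{\left(\left(-208\right) 1 + 211\right) - 70989} = \sqrt{\left(-208 + 211\right) - 70989} = \sqrt{3 - 70989} = \sqrt{-70986} = i \sqrt{70986} \approx 266.43 i$)
$\left(c + 198207\right) \left(\frac{1}{52603 + p} - 339415\right) = \left(i \sqrt{70986} + 198207\right) \left(\frac{1}{52603 + 121144} - 339415\right) = \left(198207 + i \sqrt{70986}\right) \left(\frac{1}{173747} - 339415\right) = \left(198207 + i \sqrt{70986}\right) \left(- \frac{58972338004}{173747}\right) = - \frac{11688730198758828}{173747} - \frac{58972338004 i \sqrt{70986}}{173747}$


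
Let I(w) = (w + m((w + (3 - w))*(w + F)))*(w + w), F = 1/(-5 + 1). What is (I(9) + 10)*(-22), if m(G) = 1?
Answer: -4180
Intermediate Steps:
F = -¼ (F = 1/(-4) = -¼ ≈ -0.25000)
I(w) = 2*w*(1 + w) (I(w) = (w + 1)*(w + w) = (1 + w)*(2*w) = 2*w*(1 + w))
(I(9) + 10)*(-22) = (2*9*(1 + 9) + 10)*(-22) = (2*9*10 + 10)*(-22) = (180 + 10)*(-22) = 190*(-22) = -4180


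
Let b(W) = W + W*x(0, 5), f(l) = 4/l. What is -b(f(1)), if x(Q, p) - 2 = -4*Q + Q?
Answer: -12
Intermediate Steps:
x(Q, p) = 2 - 3*Q (x(Q, p) = 2 + (-4*Q + Q) = 2 - 3*Q)
b(W) = 3*W (b(W) = W + W*(2 - 3*0) = W + W*(2 + 0) = W + W*2 = W + 2*W = 3*W)
-b(f(1)) = -3*4/1 = -3*4*1 = -3*4 = -1*12 = -12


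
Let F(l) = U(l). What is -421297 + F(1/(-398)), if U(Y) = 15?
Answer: -421282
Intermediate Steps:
F(l) = 15
-421297 + F(1/(-398)) = -421297 + 15 = -421282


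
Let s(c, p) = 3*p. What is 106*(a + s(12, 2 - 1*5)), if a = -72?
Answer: -8586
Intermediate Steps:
106*(a + s(12, 2 - 1*5)) = 106*(-72 + 3*(2 - 1*5)) = 106*(-72 + 3*(2 - 5)) = 106*(-72 + 3*(-3)) = 106*(-72 - 9) = 106*(-81) = -8586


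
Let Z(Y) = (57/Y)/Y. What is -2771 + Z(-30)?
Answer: -831281/300 ≈ -2770.9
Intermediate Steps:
Z(Y) = 57/Y**2
-2771 + Z(-30) = -2771 + 57/(-30)**2 = -2771 + 57*(1/900) = -2771 + 19/300 = -831281/300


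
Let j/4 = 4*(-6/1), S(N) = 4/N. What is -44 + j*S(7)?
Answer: -692/7 ≈ -98.857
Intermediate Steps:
j = -96 (j = 4*(4*(-6/1)) = 4*(4*(-6*1)) = 4*(4*(-6)) = 4*(-24) = -96)
-44 + j*S(7) = -44 - 384/7 = -692/7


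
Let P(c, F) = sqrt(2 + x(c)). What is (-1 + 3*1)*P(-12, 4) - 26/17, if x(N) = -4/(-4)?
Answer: -26/17 + 2*sqrt(3) ≈ 1.9347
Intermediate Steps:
x(N) = 1 (x(N) = -4*(-1/4) = 1)
P(c, F) = sqrt(3) (P(c, F) = sqrt(2 + 1) = sqrt(3))
(-1 + 3*1)*P(-12, 4) - 26/17 = (-1 + 3*1)*sqrt(3) - 26/17 = (-1 + 3)*sqrt(3) - 26*1/17 = 2*sqrt(3) - 26/17 = -26/17 + 2*sqrt(3)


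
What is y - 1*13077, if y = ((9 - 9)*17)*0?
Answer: -13077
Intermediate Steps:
y = 0 (y = (0*17)*0 = 0*0 = 0)
y - 1*13077 = 0 - 1*13077 = 0 - 13077 = -13077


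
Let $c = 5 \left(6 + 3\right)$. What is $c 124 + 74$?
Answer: $5654$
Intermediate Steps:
$c = 45$ ($c = 5 \cdot 9 = 45$)
$c 124 + 74 = 45 \cdot 124 + 74 = 5580 + 74 = 5654$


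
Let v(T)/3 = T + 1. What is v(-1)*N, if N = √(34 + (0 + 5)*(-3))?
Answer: 0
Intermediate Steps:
v(T) = 3 + 3*T (v(T) = 3*(T + 1) = 3*(1 + T) = 3 + 3*T)
N = √19 (N = √(34 + 5*(-3)) = √(34 - 15) = √19 ≈ 4.3589)
v(-1)*N = (3 + 3*(-1))*√19 = (3 - 3)*√19 = 0*√19 = 0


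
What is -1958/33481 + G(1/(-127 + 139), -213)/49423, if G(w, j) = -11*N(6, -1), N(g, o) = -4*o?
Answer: -8931218/150430133 ≈ -0.059371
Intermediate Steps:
G(w, j) = -44 (G(w, j) = -(-44)*(-1) = -11*4 = -44)
-1958/33481 + G(1/(-127 + 139), -213)/49423 = -1958/33481 - 44/49423 = -1958*1/33481 - 44*1/49423 = -1958/33481 - 4/4493 = -8931218/150430133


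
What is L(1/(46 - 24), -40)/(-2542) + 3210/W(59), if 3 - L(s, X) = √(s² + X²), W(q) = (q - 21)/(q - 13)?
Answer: 187675803/48298 + √774401/55924 ≈ 3885.8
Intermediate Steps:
W(q) = (-21 + q)/(-13 + q)
L(s, X) = 3 - √(X² + s²) (L(s, X) = 3 - √(s² + X²) = 3 - √(X² + s²))
L(1/(46 - 24), -40)/(-2542) + 3210/W(59) = (3 - √((-40)² + (1/(46 - 24))²))/(-2542) + 3210/(((-21 + 59)/(-13 + 59))) = (3 - √(1600 + (1/22)²))*(-1/2542) + 3210/((38/46)) = (3 - √(1600 + (1/22)²))*(-1/2542) + 3210/(((1/46)*38)) = (3 - √(1600 + 1/484))*(-1/2542) + 3210/(19/23) = (3 - √(774401/484))*(-1/2542) + 3210*(23/19) = (3 - √774401/22)*(-1/2542) + 73830/19 = (-3/2542 + √774401/55924) + 73830/19 = 187675803/48298 + √774401/55924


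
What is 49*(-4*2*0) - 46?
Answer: -46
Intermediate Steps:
49*(-4*2*0) - 46 = 49*(-8*0) - 46 = 49*0 - 46 = 0 - 46 = -46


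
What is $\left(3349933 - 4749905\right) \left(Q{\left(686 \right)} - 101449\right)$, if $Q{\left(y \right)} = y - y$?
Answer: $142025759428$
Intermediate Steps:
$Q{\left(y \right)} = 0$
$\left(3349933 - 4749905\right) \left(Q{\left(686 \right)} - 101449\right) = \left(3349933 - 4749905\right) \left(0 - 101449\right) = \left(-1399972\right) \left(-101449\right) = 142025759428$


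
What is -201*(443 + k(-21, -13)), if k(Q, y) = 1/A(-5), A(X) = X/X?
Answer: -89244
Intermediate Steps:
A(X) = 1
k(Q, y) = 1 (k(Q, y) = 1/1 = 1)
-201*(443 + k(-21, -13)) = -201*(443 + 1) = -201*444 = -89244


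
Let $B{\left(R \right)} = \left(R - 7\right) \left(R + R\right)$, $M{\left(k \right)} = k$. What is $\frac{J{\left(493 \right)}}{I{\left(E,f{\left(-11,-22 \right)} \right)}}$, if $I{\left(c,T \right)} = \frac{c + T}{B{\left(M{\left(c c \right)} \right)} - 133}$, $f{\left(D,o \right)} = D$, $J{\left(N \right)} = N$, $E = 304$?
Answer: $\frac{8420509096415}{293} \approx 2.8739 \cdot 10^{10}$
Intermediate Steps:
$B{\left(R \right)} = 2 R \left(-7 + R\right)$ ($B{\left(R \right)} = \left(-7 + R\right) 2 R = 2 R \left(-7 + R\right)$)
$I{\left(c,T \right)} = \frac{T + c}{-133 + 2 c^{2} \left(-7 + c^{2}\right)}$ ($I{\left(c,T \right)} = \frac{c + T}{2 c c \left(-7 + c c\right) - 133} = \frac{T + c}{2 c^{2} \left(-7 + c^{2}\right) - 133} = \frac{T + c}{-133 + 2 c^{2} \left(-7 + c^{2}\right)}$)
$\frac{J{\left(493 \right)}}{I{\left(E,f{\left(-11,-22 \right)} \right)}} = \frac{493}{\frac{1}{-133 + 2 \cdot 304^{2} \left(-7 + 304^{2}\right)} \left(-11 + 304\right)} = \frac{493}{\frac{1}{-133 + 2 \cdot 92416 \left(-7 + 92416\right)} 293} = \frac{493}{\frac{1}{-133 + 2 \cdot 92416 \cdot 92409} \cdot 293} = \frac{493}{\frac{1}{-133 + 17080140288} \cdot 293} = \frac{493}{\frac{1}{17080140155} \cdot 293} = \frac{493}{\frac{293}{17080140155}} = 493 \cdot \frac{17080140155}{293} = \frac{8420509096415}{293}$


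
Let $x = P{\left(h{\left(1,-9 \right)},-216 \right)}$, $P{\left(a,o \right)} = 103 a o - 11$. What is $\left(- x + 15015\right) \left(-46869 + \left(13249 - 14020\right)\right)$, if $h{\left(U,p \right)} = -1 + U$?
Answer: $-715838640$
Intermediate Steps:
$P{\left(a,o \right)} = -11 + 103 a o$ ($P{\left(a,o \right)} = 103 a o - 11 = -11 + 103 a o$)
$x = -11$ ($x = -11 + 103 \left(-1 + 1\right) \left(-216\right) = -11 + 103 \cdot 0 \left(-216\right) = -11 + 0 = -11$)
$\left(- x + 15015\right) \left(-46869 + \left(13249 - 14020\right)\right) = \left(\left(-1\right) \left(-11\right) + 15015\right) \left(-46869 + \left(13249 - 14020\right)\right) = \left(11 + 15015\right) \left(-46869 - 771\right) = 15026 \left(-47640\right) = -715838640$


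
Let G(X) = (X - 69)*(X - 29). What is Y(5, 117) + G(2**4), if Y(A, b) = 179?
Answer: 868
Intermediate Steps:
G(X) = (-69 + X)*(-29 + X)
Y(5, 117) + G(2**4) = 179 + (2001 + (2**4)**2 - 98*2**4) = 179 + (2001 + 16**2 - 98*16) = 179 + (2001 + 256 - 1568) = 179 + 689 = 868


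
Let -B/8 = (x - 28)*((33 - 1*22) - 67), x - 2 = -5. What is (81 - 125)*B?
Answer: 611072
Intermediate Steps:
x = -3 (x = 2 - 5 = -3)
B = -13888 (B = -8*(-3 - 28)*((33 - 1*22) - 67) = -(-248)*((33 - 22) - 67) = -(-248)*(11 - 67) = -(-248)*(-56) = -8*1736 = -13888)
(81 - 125)*B = (81 - 125)*(-13888) = -44*(-13888) = 611072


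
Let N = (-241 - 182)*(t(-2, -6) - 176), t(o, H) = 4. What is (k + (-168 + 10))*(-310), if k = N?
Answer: -22505380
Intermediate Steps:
N = 72756 (N = (-241 - 182)*(4 - 176) = -423*(-172) = 72756)
k = 72756
(k + (-168 + 10))*(-310) = (72756 + (-168 + 10))*(-310) = (72756 - 158)*(-310) = 72598*(-310) = -22505380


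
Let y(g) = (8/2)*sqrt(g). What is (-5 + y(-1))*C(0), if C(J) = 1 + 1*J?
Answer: -5 + 4*I ≈ -5.0 + 4.0*I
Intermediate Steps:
y(g) = 4*sqrt(g) (y(g) = (8*(1/2))*sqrt(g) = 4*sqrt(g))
C(J) = 1 + J
(-5 + y(-1))*C(0) = (-5 + 4*sqrt(-1))*(1 + 0) = (-5 + 4*I)*1 = -5 + 4*I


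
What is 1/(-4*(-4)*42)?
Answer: 1/672 ≈ 0.0014881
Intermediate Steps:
1/(-4*(-4)*42) = 1/(16*42) = 1/672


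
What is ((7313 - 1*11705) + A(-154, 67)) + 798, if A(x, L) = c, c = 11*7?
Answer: -3517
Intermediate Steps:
c = 77
A(x, L) = 77
((7313 - 1*11705) + A(-154, 67)) + 798 = ((7313 - 1*11705) + 77) + 798 = ((7313 - 11705) + 77) + 798 = (-4392 + 77) + 798 = -4315 + 798 = -3517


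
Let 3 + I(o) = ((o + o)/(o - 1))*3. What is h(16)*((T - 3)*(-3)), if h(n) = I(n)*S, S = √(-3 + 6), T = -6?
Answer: 459*√3/5 ≈ 159.00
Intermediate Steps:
S = √3 ≈ 1.7320
I(o) = -3 + 6*o/(-1 + o) (I(o) = -3 + ((o + o)/(o - 1))*3 = -3 + ((2*o)/(-1 + o))*3 = -3 + (2*o/(-1 + o))*3 = -3 + 6*o/(-1 + o))
h(n) = 3*√3*(1 + n)/(-1 + n) (h(n) = (3*(1 + n)/(-1 + n))*√3 = 3*√3*(1 + n)/(-1 + n))
h(16)*((T - 3)*(-3)) = (3*√3*(1 + 16)/(-1 + 16))*((-6 - 3)*(-3)) = (3*√3*17/15)*(-9*(-3)) = (3*√3*(1/15)*17)*27 = (17*√3/5)*27 = 459*√3/5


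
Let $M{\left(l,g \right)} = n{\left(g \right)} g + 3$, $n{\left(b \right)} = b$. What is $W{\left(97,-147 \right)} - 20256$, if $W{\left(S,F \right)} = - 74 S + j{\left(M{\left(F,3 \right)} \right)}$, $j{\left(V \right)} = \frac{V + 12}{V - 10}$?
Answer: $-27422$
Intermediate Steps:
$M{\left(l,g \right)} = 3 + g^{2}$ ($M{\left(l,g \right)} = g g + 3 = g^{2} + 3 = 3 + g^{2}$)
$j{\left(V \right)} = \frac{12 + V}{-10 + V}$
$W{\left(S,F \right)} = 12 - 74 S$ ($W{\left(S,F \right)} = - 74 S + \frac{12 + \left(3 + 3^{2}\right)}{-10 + \left(3 + 3^{2}\right)} = - 74 S + \frac{12 + \left(3 + 9\right)}{-10 + \left(3 + 9\right)} = - 74 S + \frac{12 + 12}{-10 + 12} = - 74 S + \frac{1}{2} \cdot 24 = - 74 S + 12 = 12 - 74 S$)
$W{\left(97,-147 \right)} - 20256 = \left(12 - 7178\right) - 20256 = -7166 - 20256 = -27422$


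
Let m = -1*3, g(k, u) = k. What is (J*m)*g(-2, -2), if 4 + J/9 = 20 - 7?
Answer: 486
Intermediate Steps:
J = 81 (J = -36 + 9*(20 - 7) = -36 + 9*13 = -36 + 117 = 81)
m = -3
(J*m)*g(-2, -2) = (81*(-3))*(-2) = -243*(-2) = 486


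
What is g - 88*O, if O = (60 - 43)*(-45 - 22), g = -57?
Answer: 100175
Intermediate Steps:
O = -1139 (O = 17*(-67) = -1139)
g - 88*O = -57 - 88*(-1139) = -57 + 100232 = 100175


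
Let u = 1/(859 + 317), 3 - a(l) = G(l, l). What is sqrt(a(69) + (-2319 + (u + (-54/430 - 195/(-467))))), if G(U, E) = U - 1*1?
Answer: I*sqrt(169559511338862570)/8434020 ≈ 48.823*I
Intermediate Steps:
G(U, E) = -1 + U (G(U, E) = U - 1 = -1 + U)
a(l) = 4 - l (a(l) = 3 - (-1 + l) = 3 + (1 - l) = 4 - l)
u = 1/1176 ≈ 0.00085034
sqrt(a(69) + (-2319 + (u + (-54/430 - 195/(-467))))) = sqrt((4 - 1*69) + (-2319 + (1/1176 + (-54/430 - 195/(-467))))) = sqrt((4 - 69) + (-2319 + (1/1176 + (-54*1/430 - 195*(-1/467))))) = sqrt(-65 + (-2319 + (1/1176 + (-27/215 + 195/467)))) = sqrt(-65 + (-2319 + (1/1176 + 29316/100405))) = sqrt(-65 + (-2319 + 34576021/118076280)) = sqrt(-65 - 273784317299/118076280) = sqrt(-281459275499/118076280) = I*sqrt(169559511338862570)/8434020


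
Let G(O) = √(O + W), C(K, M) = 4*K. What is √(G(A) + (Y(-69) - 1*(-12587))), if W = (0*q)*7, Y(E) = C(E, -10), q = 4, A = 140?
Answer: √(12311 + 2*√35) ≈ 111.01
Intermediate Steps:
Y(E) = 4*E
W = 0 (W = (0*4)*7 = 0*7 = 0)
G(O) = √O (G(O) = √(O + 0) = √O)
√(G(A) + (Y(-69) - 1*(-12587))) = √(√140 + (4*(-69) - 1*(-12587))) = √(2*√35 + (-276 + 12587)) = √(2*√35 + 12311) = √(12311 + 2*√35)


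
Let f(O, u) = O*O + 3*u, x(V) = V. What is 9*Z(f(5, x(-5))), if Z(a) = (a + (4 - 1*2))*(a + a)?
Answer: 2160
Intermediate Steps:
f(O, u) = O² + 3*u
Z(a) = 2*a*(2 + a) (Z(a) = (a + (4 - 2))*(2*a) = (a + 2)*(2*a) = (2 + a)*(2*a) = 2*a*(2 + a))
9*Z(f(5, x(-5))) = 9*(2*(5² + 3*(-5))*(2 + (5² + 3*(-5)))) = 9*(2*(25 - 15)*(2 + (25 - 15))) = 9*(2*10*(2 + 10)) = 9*(2*10*12) = 9*240 = 2160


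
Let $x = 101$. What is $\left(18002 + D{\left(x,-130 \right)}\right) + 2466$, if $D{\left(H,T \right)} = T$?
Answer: $20338$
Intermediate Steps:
$\left(18002 + D{\left(x,-130 \right)}\right) + 2466 = \left(18002 - 130\right) + 2466 = 17872 + 2466 = 20338$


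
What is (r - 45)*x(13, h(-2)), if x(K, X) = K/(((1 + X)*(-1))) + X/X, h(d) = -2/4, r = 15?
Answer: 750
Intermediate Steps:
h(d) = -1/2 (h(d) = -2*1/4 = -1/2)
x(K, X) = 1 + K/(-1 - X) (x(K, X) = K/(-1 - X) + 1 = 1 + K/(-1 - X))
(r - 45)*x(13, h(-2)) = (15 - 45)*((1 - 1/2 - 1*13)/(1 - 1/2)) = -30*(1 - 1/2 - 13)/1/2 = -60*(-25)/2 = -30*(-25) = 750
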